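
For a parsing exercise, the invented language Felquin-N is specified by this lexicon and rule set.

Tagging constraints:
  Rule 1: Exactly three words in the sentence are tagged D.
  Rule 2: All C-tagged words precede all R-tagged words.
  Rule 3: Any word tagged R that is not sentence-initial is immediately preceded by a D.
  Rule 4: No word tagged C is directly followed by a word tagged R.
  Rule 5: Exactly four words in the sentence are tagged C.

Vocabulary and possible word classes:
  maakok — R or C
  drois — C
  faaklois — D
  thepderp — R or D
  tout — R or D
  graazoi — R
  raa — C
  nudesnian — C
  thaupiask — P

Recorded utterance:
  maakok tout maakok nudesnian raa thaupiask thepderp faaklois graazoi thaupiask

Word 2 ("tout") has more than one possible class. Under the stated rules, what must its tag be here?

D

Candidates per position — 1:maakok {R,C}; 2:tout {R,D}; 3:maakok {R,C}; 4:nudesnian {C}; 5:raa {C}; 6:thaupiask {P}; 7:thepderp {R,D}; 8:faaklois {D}; 9:graazoi {R}; 10:thaupiask {P}.
Word 1 cannot be R — rule 2 would then fail for every completion. It is C.
Word 2 cannot be R — rule 1 would then fail for every completion. It is D.
Word 3 cannot be R — rule 2 would then fail for every completion. It is C.
Word 7 cannot be R — rule 1 would then fail for every completion. It is D.
That leaves exactly one tagging: C D C C C P D D R P.
Rule-by-rule: rule 1 ✓; rule 2 ✓; rule 3 ✓; rule 4 ✓; rule 5 ✓.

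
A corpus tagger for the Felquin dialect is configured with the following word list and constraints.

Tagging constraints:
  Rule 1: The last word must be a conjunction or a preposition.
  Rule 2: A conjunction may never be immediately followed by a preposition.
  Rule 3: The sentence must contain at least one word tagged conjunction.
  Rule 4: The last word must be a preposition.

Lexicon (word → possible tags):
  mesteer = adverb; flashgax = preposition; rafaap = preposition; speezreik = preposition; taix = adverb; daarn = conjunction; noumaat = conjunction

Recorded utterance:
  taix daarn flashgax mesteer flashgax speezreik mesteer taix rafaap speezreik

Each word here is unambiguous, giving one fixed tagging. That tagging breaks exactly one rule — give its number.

Fixed tagging: adverb conjunction preposition adverb preposition preposition adverb adverb preposition preposition.
Applying the rules: R1 pass, R2 fail, R3 pass, R4 pass.
Only rule 2 fails.

2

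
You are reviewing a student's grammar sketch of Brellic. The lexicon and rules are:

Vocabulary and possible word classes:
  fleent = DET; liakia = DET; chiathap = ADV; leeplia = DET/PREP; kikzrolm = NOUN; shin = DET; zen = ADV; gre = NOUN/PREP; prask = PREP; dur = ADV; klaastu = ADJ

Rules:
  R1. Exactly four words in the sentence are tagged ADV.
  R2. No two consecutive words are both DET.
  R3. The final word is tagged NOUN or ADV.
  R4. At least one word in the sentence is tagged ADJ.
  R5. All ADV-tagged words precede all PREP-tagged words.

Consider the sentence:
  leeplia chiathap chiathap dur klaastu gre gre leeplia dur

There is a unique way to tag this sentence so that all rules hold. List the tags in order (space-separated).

Candidates per position — 1:leeplia {DET,PREP}; 2:chiathap {ADV}; 3:chiathap {ADV}; 4:dur {ADV}; 5:klaastu {ADJ}; 6:gre {NOUN,PREP}; 7:gre {NOUN,PREP}; 8:leeplia {DET,PREP}; 9:dur {ADV}.
Word 1 cannot be PREP — rule 5 would then fail for every completion. It is DET.
Word 6 cannot be PREP — rule 5 would then fail for every completion. It is NOUN.
Word 7 cannot be PREP — rule 5 would then fail for every completion. It is NOUN.
Word 8 cannot be PREP — rule 5 would then fail for every completion. It is DET.
The unique satisfying tagging is: DET ADV ADV ADV ADJ NOUN NOUN DET ADV.
Verifying each rule — rule 1 ok; rule 2 ok; rule 3 ok; rule 4 ok; rule 5 ok.

DET ADV ADV ADV ADJ NOUN NOUN DET ADV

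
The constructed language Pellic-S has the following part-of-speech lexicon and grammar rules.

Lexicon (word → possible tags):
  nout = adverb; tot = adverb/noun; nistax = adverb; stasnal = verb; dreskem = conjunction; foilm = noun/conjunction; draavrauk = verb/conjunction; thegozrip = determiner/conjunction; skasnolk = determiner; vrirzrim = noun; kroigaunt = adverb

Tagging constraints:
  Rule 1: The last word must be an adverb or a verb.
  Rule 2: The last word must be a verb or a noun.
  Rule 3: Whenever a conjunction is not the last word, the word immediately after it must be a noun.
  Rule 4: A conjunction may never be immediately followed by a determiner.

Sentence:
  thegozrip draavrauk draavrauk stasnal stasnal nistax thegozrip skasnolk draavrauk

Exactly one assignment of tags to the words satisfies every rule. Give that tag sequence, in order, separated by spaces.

Candidates per position — 1:thegozrip {determiner,conjunction}; 2:draavrauk {verb,conjunction}; 3:draavrauk {verb,conjunction}; 4:stasnal {verb}; 5:stasnal {verb}; 6:nistax {adverb}; 7:thegozrip {determiner,conjunction}; 8:skasnolk {determiner}; 9:draavrauk {verb,conjunction}.
Position 1: tagging it conjunction would leave rule 3 unsatisfiable, so it must be determiner.
Position 2: tagging it conjunction would leave rule 3 unsatisfiable, so it must be verb.
Position 3: tagging it conjunction would leave rule 3 unsatisfiable, so it must be verb.
Position 7: tagging it conjunction would leave rule 3 unsatisfiable, so it must be determiner.
Position 9: tagging it conjunction would leave rule 1 unsatisfiable, so it must be verb.
The unique satisfying tagging is: determiner verb verb verb verb adverb determiner determiner verb.
Check: rule 1 ok; rule 2 ok; rule 3 ok; rule 4 ok.

determiner verb verb verb verb adverb determiner determiner verb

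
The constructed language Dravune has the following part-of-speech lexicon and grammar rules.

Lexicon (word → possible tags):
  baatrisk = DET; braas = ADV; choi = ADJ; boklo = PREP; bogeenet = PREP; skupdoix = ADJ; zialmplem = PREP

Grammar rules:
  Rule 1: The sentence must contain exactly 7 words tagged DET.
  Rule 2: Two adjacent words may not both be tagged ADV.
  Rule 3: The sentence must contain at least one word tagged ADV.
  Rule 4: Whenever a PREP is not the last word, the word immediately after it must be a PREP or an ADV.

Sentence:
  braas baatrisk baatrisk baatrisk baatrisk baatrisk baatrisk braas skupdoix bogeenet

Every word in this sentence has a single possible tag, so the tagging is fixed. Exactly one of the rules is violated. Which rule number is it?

Fixed tagging: ADV DET DET DET DET DET DET ADV ADJ PREP.
Checking each rule: R1 fails, R2 ok, R3 ok, R4 ok.
Only rule 1 fails.

1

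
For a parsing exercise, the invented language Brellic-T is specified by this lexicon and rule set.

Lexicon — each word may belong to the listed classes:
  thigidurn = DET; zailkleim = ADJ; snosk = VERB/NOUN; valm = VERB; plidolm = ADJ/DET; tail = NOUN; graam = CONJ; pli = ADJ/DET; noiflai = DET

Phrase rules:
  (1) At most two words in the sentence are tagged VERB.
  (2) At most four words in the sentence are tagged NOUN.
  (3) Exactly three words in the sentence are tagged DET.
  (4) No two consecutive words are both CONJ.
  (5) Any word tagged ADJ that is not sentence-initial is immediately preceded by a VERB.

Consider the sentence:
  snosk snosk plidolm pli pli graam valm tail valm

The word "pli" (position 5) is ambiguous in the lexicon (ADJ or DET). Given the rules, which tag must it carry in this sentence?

Candidates per position — 1:snosk {VERB,NOUN}; 2:snosk {VERB,NOUN}; 3:plidolm {ADJ,DET}; 4:pli {ADJ,DET}; 5:pli {ADJ,DET}; 6:graam {CONJ}; 7:valm {VERB}; 8:tail {NOUN}; 9:valm {VERB}.
Position 1: tagging it VERB would leave rule 1 unsatisfiable, so it must be NOUN.
Position 2: tagging it VERB would leave rule 1 unsatisfiable, so it must be NOUN.
Position 3: tagging it ADJ would leave rule 3 unsatisfiable, so it must be DET.
Position 4: tagging it ADJ would leave rule 3 unsatisfiable, so it must be DET.
Position 5: tagging it ADJ would leave rule 3 unsatisfiable, so it must be DET.
The only consistent sequence is: NOUN NOUN DET DET DET CONJ VERB NOUN VERB.
Check: rule 1 ok; rule 2 ok; rule 3 ok; rule 4 ok; rule 5 ok.

DET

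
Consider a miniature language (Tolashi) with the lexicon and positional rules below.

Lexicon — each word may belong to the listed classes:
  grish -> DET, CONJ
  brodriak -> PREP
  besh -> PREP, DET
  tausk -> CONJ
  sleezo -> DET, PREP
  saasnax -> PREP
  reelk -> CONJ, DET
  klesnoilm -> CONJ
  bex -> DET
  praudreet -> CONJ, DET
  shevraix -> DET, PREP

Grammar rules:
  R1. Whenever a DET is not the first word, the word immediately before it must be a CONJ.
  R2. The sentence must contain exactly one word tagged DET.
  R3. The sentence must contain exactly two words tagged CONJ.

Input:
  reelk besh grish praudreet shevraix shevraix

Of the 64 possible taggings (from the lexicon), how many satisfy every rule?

Candidates per position — 1:reelk {CONJ,DET}; 2:besh {PREP,DET}; 3:grish {DET,CONJ}; 4:praudreet {CONJ,DET}; 5:shevraix {DET,PREP}; 6:shevraix {DET,PREP}.
There are 64 candidate sequences in total.
The sequences that satisfy every rule: CONJ PREP CONJ DET PREP PREP; DET PREP CONJ CONJ PREP PREP.
Count = 2.

2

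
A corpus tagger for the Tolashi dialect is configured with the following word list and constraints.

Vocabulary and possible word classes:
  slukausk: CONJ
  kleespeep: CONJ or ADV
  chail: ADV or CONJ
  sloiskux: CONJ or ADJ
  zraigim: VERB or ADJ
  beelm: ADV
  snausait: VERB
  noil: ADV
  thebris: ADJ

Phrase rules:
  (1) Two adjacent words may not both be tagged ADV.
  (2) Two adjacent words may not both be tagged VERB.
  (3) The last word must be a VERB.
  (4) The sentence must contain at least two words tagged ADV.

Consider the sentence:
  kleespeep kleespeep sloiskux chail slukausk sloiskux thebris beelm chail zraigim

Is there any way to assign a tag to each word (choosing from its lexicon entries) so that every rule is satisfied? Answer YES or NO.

Candidates per position — 1:kleespeep {CONJ,ADV}; 2:kleespeep {CONJ,ADV}; 3:sloiskux {CONJ,ADJ}; 4:chail {ADV,CONJ}; 5:slukausk {CONJ}; 6:sloiskux {CONJ,ADJ}; 7:thebris {ADJ}; 8:beelm {ADV}; 9:chail {ADV,CONJ}; 10:zraigim {VERB,ADJ}.
One satisfying assignment: ADV CONJ CONJ CONJ CONJ CONJ ADJ ADV CONJ VERB.
Rule-by-rule: rule 1 satisfied; rule 2 satisfied; rule 3 satisfied; rule 4 satisfied.

YES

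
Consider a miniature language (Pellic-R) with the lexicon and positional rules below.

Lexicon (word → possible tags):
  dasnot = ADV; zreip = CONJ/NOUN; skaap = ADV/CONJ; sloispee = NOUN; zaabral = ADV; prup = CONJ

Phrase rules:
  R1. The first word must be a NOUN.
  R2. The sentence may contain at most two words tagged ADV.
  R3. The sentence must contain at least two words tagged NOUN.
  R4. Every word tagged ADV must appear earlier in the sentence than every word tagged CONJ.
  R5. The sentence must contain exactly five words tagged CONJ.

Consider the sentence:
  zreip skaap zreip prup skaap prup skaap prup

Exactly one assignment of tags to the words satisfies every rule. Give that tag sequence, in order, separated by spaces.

NOUN ADV NOUN CONJ CONJ CONJ CONJ CONJ

Candidates per position — 1:zreip {CONJ,NOUN}; 2:skaap {ADV,CONJ}; 3:zreip {CONJ,NOUN}; 4:prup {CONJ}; 5:skaap {ADV,CONJ}; 6:prup {CONJ}; 7:skaap {ADV,CONJ}; 8:prup {CONJ}.
At position 1, choosing CONJ makes rule 1 impossible to satisfy; hence NOUN.
At position 3, choosing CONJ makes rule 3 impossible to satisfy; hence NOUN.
At position 5, choosing ADV makes rule 4 impossible to satisfy; hence CONJ.
At position 7, choosing ADV makes rule 4 impossible to satisfy; hence CONJ.
At position 2, choosing CONJ makes rule 5 impossible to satisfy; hence ADV.
The unique satisfying tagging is: NOUN ADV NOUN CONJ CONJ CONJ CONJ CONJ.
Checking: rule 1 satisfied; rule 2 satisfied; rule 3 satisfied; rule 4 satisfied; rule 5 satisfied.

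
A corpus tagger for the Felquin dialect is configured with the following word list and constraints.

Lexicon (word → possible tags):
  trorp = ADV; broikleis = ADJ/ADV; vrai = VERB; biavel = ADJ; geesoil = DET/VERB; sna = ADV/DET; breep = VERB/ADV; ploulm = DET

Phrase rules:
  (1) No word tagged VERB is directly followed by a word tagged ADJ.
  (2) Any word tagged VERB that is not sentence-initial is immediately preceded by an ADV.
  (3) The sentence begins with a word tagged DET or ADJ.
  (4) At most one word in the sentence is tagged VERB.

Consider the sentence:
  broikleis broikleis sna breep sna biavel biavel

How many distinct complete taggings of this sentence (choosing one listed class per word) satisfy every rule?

12

Candidates per position — 1:broikleis {ADJ,ADV}; 2:broikleis {ADJ,ADV}; 3:sna {ADV,DET}; 4:breep {VERB,ADV}; 5:sna {ADV,DET}; 6:biavel {ADJ}; 7:biavel {ADJ}.
There are 32 candidate sequences in total.
Checking each against the rules leaves 12 sequences.
Count = 12.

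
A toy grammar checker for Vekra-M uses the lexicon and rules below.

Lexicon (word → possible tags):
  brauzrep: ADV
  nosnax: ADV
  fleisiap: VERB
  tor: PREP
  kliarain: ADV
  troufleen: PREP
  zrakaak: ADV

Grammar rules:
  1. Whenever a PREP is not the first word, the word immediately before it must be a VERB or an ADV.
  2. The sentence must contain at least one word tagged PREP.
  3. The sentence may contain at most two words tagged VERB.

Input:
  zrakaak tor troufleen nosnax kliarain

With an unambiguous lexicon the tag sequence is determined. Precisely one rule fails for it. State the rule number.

1

Fixed tagging: ADV PREP PREP ADV ADV.
Checking each rule: R1 violated, R2 holds, R3 holds.
Only rule 1 fails.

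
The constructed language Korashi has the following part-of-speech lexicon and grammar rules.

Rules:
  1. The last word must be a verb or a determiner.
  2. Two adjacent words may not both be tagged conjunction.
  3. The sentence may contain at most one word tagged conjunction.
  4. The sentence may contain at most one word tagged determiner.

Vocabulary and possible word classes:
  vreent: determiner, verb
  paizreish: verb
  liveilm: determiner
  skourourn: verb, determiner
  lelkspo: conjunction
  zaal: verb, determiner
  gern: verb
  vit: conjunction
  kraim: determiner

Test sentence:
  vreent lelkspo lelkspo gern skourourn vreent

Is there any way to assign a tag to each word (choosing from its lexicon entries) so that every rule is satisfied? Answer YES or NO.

NO

Candidates per position — 1:vreent {determiner,verb}; 2:lelkspo {conjunction}; 3:lelkspo {conjunction}; 4:gern {verb}; 5:skourourn {verb,determiner}; 6:vreent {determiner,verb}.
Rule 2 cannot be satisfied by any choice of tags from the lexicon.
So there is no consistent tagging.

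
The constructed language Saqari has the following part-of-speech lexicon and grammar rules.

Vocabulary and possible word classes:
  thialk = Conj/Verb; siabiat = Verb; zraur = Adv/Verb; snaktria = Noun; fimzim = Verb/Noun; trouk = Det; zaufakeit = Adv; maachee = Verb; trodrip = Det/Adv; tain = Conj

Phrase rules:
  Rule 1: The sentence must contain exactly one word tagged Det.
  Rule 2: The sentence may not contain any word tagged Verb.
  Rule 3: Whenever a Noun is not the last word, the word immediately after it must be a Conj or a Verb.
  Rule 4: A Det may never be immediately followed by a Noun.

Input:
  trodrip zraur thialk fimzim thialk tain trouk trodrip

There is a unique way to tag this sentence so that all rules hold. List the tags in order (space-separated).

Adv Adv Conj Noun Conj Conj Det Adv

Candidates per position — 1:trodrip {Det,Adv}; 2:zraur {Adv,Verb}; 3:thialk {Conj,Verb}; 4:fimzim {Verb,Noun}; 5:thialk {Conj,Verb}; 6:tain {Conj}; 7:trouk {Det}; 8:trodrip {Det,Adv}.
Word 1 cannot be Det — rule 1 would then fail for every completion. It is Adv.
Word 2 cannot be Verb — rule 2 would then fail for every completion. It is Adv.
Word 3 cannot be Verb — rule 2 would then fail for every completion. It is Conj.
Word 4 cannot be Verb — rule 2 would then fail for every completion. It is Noun.
Word 5 cannot be Verb — rule 2 would then fail for every completion. It is Conj.
Word 8 cannot be Det — rule 1 would then fail for every completion. It is Adv.
That leaves exactly one tagging: Adv Adv Conj Noun Conj Conj Det Adv.
Check: rule 1 ✓; rule 2 ✓; rule 3 ✓; rule 4 ✓.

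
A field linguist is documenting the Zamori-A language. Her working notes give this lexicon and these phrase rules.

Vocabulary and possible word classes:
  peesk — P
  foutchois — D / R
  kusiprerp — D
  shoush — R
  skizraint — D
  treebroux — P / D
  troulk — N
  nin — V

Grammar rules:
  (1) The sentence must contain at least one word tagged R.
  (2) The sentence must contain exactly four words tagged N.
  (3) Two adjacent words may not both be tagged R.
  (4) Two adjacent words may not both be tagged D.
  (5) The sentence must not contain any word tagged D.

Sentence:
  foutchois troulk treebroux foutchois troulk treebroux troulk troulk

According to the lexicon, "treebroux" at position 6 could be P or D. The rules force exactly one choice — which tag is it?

P

Candidates per position — 1:foutchois {D,R}; 2:troulk {N}; 3:treebroux {P,D}; 4:foutchois {D,R}; 5:troulk {N}; 6:treebroux {P,D}; 7:troulk {N}; 8:troulk {N}.
Position 1: D is ruled out by rule 5; that leaves R.
Position 3: D is ruled out by rule 5; that leaves P.
Position 4: D is ruled out by rule 5; that leaves R.
Position 6: D is ruled out by rule 5; that leaves P.
So the tagging must be: R N P R N P N N.
Rule-by-rule: rule 1 satisfied; rule 2 satisfied; rule 3 satisfied; rule 4 satisfied; rule 5 satisfied.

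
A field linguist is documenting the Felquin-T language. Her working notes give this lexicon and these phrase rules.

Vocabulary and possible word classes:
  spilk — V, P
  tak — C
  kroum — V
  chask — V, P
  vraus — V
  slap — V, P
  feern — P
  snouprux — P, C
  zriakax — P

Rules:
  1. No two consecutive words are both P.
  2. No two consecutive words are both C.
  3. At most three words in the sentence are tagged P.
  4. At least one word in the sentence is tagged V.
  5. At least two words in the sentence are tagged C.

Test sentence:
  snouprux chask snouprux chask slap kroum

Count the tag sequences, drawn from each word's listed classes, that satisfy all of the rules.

6

Candidates per position — 1:snouprux {P,C}; 2:chask {V,P}; 3:snouprux {P,C}; 4:chask {V,P}; 5:slap {V,P}; 6:kroum {V}.
There are 32 candidate sequences in total.
Checking each against the rules leaves 6 sequences.
Count = 6.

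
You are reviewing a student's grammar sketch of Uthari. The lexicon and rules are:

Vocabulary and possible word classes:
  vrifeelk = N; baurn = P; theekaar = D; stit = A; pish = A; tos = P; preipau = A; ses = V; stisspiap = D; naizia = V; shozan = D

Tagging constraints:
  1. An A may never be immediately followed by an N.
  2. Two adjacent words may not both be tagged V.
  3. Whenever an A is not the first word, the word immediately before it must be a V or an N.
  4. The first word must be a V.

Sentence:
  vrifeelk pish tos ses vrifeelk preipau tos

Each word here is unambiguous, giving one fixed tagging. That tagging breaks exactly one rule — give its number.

4

Fixed tagging: N A P V N A P.
Checking each rule: R1 ✓, R2 ✓, R3 ✓, R4 ✗.
Only rule 4 fails.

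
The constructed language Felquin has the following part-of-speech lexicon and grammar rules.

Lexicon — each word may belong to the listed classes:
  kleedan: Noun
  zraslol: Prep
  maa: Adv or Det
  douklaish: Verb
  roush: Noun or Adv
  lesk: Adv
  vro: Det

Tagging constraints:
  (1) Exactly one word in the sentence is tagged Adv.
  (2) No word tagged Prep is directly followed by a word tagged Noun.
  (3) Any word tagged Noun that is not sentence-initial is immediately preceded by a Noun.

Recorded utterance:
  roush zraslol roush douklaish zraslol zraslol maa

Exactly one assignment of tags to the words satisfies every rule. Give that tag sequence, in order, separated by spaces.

Noun Prep Adv Verb Prep Prep Det

Candidates per position — 1:roush {Noun,Adv}; 2:zraslol {Prep}; 3:roush {Noun,Adv}; 4:douklaish {Verb}; 5:zraslol {Prep}; 6:zraslol {Prep}; 7:maa {Adv,Det}.
Position 3: Noun is ruled out by rule 2; that leaves Adv.
Position 7: Adv is ruled out by rule 1; that leaves Det.
Position 1: Adv is ruled out by rule 1; that leaves Noun.
So the tagging must be: Noun Prep Adv Verb Prep Prep Det.
Check: rule 1 satisfied; rule 2 satisfied; rule 3 satisfied.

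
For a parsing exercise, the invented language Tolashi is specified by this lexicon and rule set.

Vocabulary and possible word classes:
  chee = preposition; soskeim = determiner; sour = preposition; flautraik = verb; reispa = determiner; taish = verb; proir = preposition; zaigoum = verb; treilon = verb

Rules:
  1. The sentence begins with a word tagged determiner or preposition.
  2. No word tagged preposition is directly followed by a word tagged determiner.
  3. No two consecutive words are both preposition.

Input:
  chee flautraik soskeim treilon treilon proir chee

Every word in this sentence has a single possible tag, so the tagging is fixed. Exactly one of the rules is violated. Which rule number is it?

Fixed tagging: preposition verb determiner verb verb preposition preposition.
Applying the rules: R1 pass, R2 pass, R3 fail.
Only rule 3 fails.

3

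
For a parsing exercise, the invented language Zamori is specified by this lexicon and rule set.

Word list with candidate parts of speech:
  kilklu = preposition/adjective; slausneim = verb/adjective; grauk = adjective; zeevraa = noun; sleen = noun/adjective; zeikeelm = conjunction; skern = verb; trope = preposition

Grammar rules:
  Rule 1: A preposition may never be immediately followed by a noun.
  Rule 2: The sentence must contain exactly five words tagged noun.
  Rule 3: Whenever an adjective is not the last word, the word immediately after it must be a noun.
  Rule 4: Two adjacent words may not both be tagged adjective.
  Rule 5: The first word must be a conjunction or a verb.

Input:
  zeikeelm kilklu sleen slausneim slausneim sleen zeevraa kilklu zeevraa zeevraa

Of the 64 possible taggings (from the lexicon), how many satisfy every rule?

Candidates per position — 1:zeikeelm {conjunction}; 2:kilklu {preposition,adjective}; 3:sleen {noun,adjective}; 4:slausneim {verb,adjective}; 5:slausneim {verb,adjective}; 6:sleen {noun,adjective}; 7:zeevraa {noun}; 8:kilklu {preposition,adjective}; 9:zeevraa {noun}; 10:zeevraa {noun}.
There are 64 candidate sequences in total.
The sequences that satisfy every rule: conjunction adjective noun verb verb noun noun adjective noun noun; conjunction adjective noun verb adjective noun noun adjective noun noun.
Count = 2.

2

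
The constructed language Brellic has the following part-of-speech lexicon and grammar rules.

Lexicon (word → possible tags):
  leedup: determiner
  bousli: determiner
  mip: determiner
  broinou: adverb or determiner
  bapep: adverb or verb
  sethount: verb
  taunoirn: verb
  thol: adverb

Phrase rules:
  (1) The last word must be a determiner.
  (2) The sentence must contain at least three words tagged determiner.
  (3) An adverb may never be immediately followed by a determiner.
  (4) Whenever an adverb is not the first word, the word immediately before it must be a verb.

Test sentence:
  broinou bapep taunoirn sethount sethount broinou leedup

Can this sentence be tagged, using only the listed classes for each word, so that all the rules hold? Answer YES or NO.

YES

Candidates per position — 1:broinou {adverb,determiner}; 2:bapep {adverb,verb}; 3:taunoirn {verb}; 4:sethount {verb}; 5:sethount {verb}; 6:broinou {adverb,determiner}; 7:leedup {determiner}.
One satisfying assignment: determiner verb verb verb verb determiner determiner.
Checking: rule 1 ok; rule 2 ok; rule 3 ok; rule 4 ok.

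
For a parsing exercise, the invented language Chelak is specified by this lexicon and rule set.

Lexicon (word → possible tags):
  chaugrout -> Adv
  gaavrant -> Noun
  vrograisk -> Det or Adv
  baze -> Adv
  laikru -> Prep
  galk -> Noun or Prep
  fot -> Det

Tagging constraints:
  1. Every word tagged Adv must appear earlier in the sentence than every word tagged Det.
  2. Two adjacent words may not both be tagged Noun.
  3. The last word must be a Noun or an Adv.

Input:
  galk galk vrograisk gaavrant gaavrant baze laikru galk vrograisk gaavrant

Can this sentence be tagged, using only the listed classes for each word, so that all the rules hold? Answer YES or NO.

NO

Candidates per position — 1:galk {Noun,Prep}; 2:galk {Noun,Prep}; 3:vrograisk {Det,Adv}; 4:gaavrant {Noun}; 5:gaavrant {Noun}; 6:baze {Adv}; 7:laikru {Prep}; 8:galk {Noun,Prep}; 9:vrograisk {Det,Adv}; 10:gaavrant {Noun}.
Rule 2 cannot be satisfied by any choice of tags from the lexicon.
So there is no consistent tagging.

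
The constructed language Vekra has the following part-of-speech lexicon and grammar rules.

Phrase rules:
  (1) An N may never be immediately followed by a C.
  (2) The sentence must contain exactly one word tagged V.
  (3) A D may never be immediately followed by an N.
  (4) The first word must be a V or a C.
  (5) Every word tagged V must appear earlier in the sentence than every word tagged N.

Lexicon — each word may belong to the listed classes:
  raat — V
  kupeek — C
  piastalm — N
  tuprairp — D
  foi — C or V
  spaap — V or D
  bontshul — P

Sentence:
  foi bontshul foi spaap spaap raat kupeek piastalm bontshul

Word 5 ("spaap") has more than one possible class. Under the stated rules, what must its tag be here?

Candidates per position — 1:foi {C,V}; 2:bontshul {P}; 3:foi {C,V}; 4:spaap {V,D}; 5:spaap {V,D}; 6:raat {V}; 7:kupeek {C}; 8:piastalm {N}; 9:bontshul {P}.
Position 1: tagging it V would leave rule 2 unsatisfiable, so it must be C.
Position 3: tagging it V would leave rule 2 unsatisfiable, so it must be C.
Position 4: tagging it V would leave rule 2 unsatisfiable, so it must be D.
Position 5: tagging it V would leave rule 2 unsatisfiable, so it must be D.
So the tagging must be: C P C D D V C N P.
Verifying each rule — rule 1 ✓; rule 2 ✓; rule 3 ✓; rule 4 ✓; rule 5 ✓.

D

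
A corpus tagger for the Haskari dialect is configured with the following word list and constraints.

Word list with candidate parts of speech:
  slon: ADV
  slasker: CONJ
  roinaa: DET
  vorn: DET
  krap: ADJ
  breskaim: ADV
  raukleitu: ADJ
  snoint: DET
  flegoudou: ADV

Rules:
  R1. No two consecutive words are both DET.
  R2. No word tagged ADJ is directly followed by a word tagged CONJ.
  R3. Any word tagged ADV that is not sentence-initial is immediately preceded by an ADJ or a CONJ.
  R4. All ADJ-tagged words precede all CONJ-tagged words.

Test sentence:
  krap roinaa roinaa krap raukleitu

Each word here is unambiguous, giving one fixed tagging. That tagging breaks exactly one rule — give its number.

1

Fixed tagging: ADJ DET DET ADJ ADJ.
Applying the rules: R1 fails, R2 ok, R3 ok, R4 ok.
Only rule 1 fails.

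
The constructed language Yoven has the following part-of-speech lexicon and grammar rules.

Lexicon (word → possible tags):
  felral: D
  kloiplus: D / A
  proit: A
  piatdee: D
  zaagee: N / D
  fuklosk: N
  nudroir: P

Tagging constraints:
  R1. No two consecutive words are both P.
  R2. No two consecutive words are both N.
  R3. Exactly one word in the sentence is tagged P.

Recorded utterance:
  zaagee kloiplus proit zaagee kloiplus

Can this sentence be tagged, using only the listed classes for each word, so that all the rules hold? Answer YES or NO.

NO

Candidates per position — 1:zaagee {N,D}; 2:kloiplus {D,A}; 3:proit {A}; 4:zaagee {N,D}; 5:kloiplus {D,A}.
Rule 3 cannot be satisfied by any choice of tags from the lexicon.
So there is no consistent tagging.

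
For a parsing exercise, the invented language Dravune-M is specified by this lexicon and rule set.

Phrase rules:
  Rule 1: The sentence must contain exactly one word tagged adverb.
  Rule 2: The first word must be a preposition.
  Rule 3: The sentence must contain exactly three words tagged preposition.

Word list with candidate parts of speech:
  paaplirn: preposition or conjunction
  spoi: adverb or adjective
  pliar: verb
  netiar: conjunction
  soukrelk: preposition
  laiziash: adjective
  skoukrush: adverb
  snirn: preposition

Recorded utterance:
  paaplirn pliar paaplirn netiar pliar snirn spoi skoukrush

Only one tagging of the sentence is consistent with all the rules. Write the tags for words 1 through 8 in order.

Candidates per position — 1:paaplirn {preposition,conjunction}; 2:pliar {verb}; 3:paaplirn {preposition,conjunction}; 4:netiar {conjunction}; 5:pliar {verb}; 6:snirn {preposition}; 7:spoi {adverb,adjective}; 8:skoukrush {adverb}.
Position 1: conjunction is ruled out by rule 2; that leaves preposition.
Position 3: conjunction is ruled out by rule 3; that leaves preposition.
Position 7: adverb is ruled out by rule 1; that leaves adjective.
The only consistent sequence is: preposition verb preposition conjunction verb preposition adjective adverb.
Verifying each rule — rule 1 satisfied; rule 2 satisfied; rule 3 satisfied.

preposition verb preposition conjunction verb preposition adjective adverb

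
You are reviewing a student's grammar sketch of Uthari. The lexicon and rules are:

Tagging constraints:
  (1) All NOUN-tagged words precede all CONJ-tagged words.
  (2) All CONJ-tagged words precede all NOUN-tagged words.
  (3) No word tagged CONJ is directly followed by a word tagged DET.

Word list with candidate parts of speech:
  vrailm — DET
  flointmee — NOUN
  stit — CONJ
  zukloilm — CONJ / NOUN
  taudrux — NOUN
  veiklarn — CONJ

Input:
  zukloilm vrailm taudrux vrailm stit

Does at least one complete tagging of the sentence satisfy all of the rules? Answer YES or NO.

NO

Candidates per position — 1:zukloilm {CONJ,NOUN}; 2:vrailm {DET}; 3:taudrux {NOUN}; 4:vrailm {DET}; 5:stit {CONJ}.
Rule 2 cannot be satisfied by any choice of tags from the lexicon.
So there is no consistent tagging.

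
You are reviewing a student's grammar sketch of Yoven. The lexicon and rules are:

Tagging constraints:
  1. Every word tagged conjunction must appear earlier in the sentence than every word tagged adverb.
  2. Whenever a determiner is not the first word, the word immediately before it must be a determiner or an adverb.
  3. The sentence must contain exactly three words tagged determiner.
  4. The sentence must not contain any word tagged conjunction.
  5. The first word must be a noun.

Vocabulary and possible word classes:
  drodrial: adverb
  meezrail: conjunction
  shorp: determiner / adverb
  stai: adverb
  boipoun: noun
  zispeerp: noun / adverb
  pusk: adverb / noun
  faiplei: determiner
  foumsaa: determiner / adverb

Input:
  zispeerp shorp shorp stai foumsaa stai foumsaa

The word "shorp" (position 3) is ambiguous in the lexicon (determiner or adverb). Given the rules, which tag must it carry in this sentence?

Candidates per position — 1:zispeerp {noun,adverb}; 2:shorp {determiner,adverb}; 3:shorp {determiner,adverb}; 4:stai {adverb}; 5:foumsaa {determiner,adverb}; 6:stai {adverb}; 7:foumsaa {determiner,adverb}.
If word 1 were adverb, no tagging could satisfy rule 5; so word 1 is noun.
If word 2 were determiner, no tagging could satisfy rule 2; so word 2 is adverb.
If word 3 were adverb, no tagging could satisfy rule 3; so word 3 is determiner.
If word 5 were adverb, no tagging could satisfy rule 3; so word 5 is determiner.
If word 7 were adverb, no tagging could satisfy rule 3; so word 7 is determiner.
The unique satisfying tagging is: noun adverb determiner adverb determiner adverb determiner.
Verifying each rule — rule 1 ✓; rule 2 ✓; rule 3 ✓; rule 4 ✓; rule 5 ✓.

determiner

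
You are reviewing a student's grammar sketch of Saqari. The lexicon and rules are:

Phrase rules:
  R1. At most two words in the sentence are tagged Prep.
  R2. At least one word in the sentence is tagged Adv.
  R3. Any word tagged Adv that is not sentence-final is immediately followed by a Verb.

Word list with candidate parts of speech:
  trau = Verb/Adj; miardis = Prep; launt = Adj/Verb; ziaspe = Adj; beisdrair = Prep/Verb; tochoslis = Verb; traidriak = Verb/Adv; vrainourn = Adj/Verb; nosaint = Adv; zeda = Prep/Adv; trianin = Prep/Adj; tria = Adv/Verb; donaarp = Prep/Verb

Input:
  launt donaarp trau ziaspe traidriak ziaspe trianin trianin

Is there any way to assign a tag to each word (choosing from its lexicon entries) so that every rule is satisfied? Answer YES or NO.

Candidates per position — 1:launt {Adj,Verb}; 2:donaarp {Prep,Verb}; 3:trau {Verb,Adj}; 4:ziaspe {Adj}; 5:traidriak {Verb,Adv}; 6:ziaspe {Adj}; 7:trianin {Prep,Adj}; 8:trianin {Prep,Adj}.
Every candidate sequence violates at least one rule; no consistent tagging exists.

NO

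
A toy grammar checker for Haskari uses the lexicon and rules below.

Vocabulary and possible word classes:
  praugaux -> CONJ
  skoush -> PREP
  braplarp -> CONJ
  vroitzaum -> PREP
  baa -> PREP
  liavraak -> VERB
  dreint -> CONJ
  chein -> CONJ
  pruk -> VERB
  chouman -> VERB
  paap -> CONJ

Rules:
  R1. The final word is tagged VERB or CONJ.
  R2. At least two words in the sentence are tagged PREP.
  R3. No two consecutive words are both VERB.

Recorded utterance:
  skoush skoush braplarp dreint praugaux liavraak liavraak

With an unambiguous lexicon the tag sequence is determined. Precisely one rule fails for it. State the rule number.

Fixed tagging: PREP PREP CONJ CONJ CONJ VERB VERB.
Rule check: R1 ✓, R2 ✓, R3 ✗.
Only rule 3 fails.

3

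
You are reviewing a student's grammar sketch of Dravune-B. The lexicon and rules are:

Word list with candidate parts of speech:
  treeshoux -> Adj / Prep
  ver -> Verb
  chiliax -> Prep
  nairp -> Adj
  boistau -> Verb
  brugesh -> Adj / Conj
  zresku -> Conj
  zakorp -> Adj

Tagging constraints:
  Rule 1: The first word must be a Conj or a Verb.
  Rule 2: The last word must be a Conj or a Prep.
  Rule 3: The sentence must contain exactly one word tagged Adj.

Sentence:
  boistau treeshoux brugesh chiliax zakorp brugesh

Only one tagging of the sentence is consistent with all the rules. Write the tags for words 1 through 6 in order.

Candidates per position — 1:boistau {Verb}; 2:treeshoux {Adj,Prep}; 3:brugesh {Adj,Conj}; 4:chiliax {Prep}; 5:zakorp {Adj}; 6:brugesh {Adj,Conj}.
If word 2 were Adj, no tagging could satisfy rule 3; so word 2 is Prep.
If word 3 were Adj, no tagging could satisfy rule 3; so word 3 is Conj.
If word 6 were Adj, no tagging could satisfy rule 2; so word 6 is Conj.
The only consistent sequence is: Verb Prep Conj Prep Adj Conj.
Verifying each rule — rule 1 holds; rule 2 holds; rule 3 holds.

Verb Prep Conj Prep Adj Conj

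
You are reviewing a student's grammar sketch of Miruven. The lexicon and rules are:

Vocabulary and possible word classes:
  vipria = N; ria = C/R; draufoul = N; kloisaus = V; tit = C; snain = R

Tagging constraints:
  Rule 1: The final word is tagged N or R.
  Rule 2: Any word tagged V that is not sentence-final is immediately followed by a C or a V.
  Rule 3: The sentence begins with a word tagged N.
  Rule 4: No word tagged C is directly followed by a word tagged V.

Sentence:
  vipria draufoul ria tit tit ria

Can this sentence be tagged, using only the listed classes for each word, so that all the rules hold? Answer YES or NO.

Candidates per position — 1:vipria {N}; 2:draufoul {N}; 3:ria {C,R}; 4:tit {C}; 5:tit {C}; 6:ria {C,R}.
One satisfying assignment: N N R C C R.
Check: rule 1 holds; rule 2 holds; rule 3 holds; rule 4 holds.

YES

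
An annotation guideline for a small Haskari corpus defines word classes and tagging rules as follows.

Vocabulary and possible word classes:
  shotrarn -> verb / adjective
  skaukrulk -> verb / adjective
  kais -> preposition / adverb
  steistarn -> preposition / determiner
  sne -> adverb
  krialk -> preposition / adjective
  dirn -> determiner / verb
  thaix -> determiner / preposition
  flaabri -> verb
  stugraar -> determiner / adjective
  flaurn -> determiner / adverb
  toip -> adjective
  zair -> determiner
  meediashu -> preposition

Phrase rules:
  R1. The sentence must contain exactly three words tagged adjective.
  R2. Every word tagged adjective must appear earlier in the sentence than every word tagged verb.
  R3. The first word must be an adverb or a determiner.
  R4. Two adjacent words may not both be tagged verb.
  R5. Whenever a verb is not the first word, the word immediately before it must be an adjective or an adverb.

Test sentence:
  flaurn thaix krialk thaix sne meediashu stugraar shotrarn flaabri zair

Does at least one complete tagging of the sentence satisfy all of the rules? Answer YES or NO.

YES

Candidates per position — 1:flaurn {determiner,adverb}; 2:thaix {determiner,preposition}; 3:krialk {preposition,adjective}; 4:thaix {determiner,preposition}; 5:sne {adverb}; 6:meediashu {preposition}; 7:stugraar {determiner,adjective}; 8:shotrarn {verb,adjective}; 9:flaabri {verb}; 10:zair {determiner}.
One satisfying assignment: adverb determiner adjective determiner adverb preposition adjective adjective verb determiner.
Checking: rule 1 satisfied; rule 2 satisfied; rule 3 satisfied; rule 4 satisfied; rule 5 satisfied.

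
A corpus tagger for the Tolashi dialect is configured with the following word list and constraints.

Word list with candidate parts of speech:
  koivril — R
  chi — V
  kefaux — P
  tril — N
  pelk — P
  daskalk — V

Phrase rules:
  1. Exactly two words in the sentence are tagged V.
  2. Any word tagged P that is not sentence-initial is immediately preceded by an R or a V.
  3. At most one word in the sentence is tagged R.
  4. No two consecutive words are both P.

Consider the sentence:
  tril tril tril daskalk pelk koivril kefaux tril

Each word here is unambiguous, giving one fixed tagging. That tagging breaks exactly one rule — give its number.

Fixed tagging: N N N V P R P N.
Applying the rules: R1 fails, R2 ok, R3 ok, R4 ok.
Only rule 1 fails.

1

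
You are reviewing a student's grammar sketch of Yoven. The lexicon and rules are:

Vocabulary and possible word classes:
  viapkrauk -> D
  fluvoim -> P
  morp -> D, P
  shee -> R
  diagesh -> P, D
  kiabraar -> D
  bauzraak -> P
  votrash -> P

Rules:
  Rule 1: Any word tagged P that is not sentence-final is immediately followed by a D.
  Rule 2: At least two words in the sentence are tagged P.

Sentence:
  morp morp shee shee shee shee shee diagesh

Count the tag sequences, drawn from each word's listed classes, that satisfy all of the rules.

1

Candidates per position — 1:morp {D,P}; 2:morp {D,P}; 3:shee {R}; 4:shee {R}; 5:shee {R}; 6:shee {R}; 7:shee {R}; 8:diagesh {P,D}.
There are 8 candidate sequences in total.
The sequences that satisfy every rule: P D R R R R R P.
Count = 1.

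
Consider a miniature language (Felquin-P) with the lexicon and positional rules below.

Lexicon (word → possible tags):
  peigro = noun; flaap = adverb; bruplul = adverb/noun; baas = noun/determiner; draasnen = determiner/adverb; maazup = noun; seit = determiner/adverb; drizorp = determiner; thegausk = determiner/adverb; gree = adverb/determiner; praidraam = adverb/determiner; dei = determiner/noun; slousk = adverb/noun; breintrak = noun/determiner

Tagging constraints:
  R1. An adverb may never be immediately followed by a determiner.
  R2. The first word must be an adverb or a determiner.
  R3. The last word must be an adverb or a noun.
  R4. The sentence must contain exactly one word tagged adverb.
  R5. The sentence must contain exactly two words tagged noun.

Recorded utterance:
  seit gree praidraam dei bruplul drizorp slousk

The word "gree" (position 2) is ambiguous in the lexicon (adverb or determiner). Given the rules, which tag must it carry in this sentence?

Candidates per position — 1:seit {determiner,adverb}; 2:gree {adverb,determiner}; 3:praidraam {adverb,determiner}; 4:dei {determiner,noun}; 5:bruplul {adverb,noun}; 6:drizorp {determiner}; 7:slousk {adverb,noun}.
Position 5: adverb is ruled out by rule 1; that leaves noun.
Position 2: the remaining choice is settled jointly with positions 1, 3, 4, 7 — only determiner at position 2 is part of a tagging that satisfies every rule.
So the tagging must be: determiner determiner determiner noun noun determiner adverb.
Check: rule 1 ok; rule 2 ok; rule 3 ok; rule 4 ok; rule 5 ok.

determiner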